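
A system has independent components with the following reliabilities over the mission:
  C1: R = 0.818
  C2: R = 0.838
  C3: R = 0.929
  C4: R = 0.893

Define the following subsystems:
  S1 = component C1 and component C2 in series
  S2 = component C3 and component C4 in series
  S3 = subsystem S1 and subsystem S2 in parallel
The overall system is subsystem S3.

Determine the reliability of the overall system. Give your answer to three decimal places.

Series (C1 and C2): 0.81800 × 0.83800 = 0.68548
Series (C3 and C4): 0.92900 × 0.89300 = 0.82960
Parallel ([0.68548] and [0.82960]): 1 − (1 − 0.68548)(1 − 0.82960) = 0.946

0.946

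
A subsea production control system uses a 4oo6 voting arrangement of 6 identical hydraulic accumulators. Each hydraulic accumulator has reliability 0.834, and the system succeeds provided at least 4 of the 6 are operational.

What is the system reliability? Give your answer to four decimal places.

R = Σ_{i=4}^{6} C(6,i) p^i (1−p)^{6−i} with p = 0.834
C(6,4)·0.834^4·0.166^2 = 0.199973
C(6,5)·0.834^5·0.166^1 = 0.401874
C(6,6)·0.834^6·0.166^0 = 0.336509
Sum = 0.9384

0.9384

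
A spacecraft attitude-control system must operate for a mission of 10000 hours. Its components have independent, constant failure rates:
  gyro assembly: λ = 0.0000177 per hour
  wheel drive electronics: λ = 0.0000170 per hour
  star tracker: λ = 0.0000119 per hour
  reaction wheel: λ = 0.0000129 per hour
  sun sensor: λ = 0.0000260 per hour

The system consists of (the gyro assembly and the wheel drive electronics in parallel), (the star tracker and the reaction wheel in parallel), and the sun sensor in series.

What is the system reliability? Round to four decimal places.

0.7413

R(gyro assembly) = exp(−0.0000177 × 10000) = 0.837780
R(wheel drive electronics) = exp(−0.0000170 × 10000) = 0.843665
R(star tracker) = exp(−0.0000119 × 10000) = 0.887808
R(reaction wheel) = exp(−0.0000129 × 10000) = 0.878974
R(sun sensor) = exp(−0.0000260 × 10000) = 0.771052
Parallel (gyro assembly and wheel drive electronics): 1 − (1 − 0.837780)(1 − 0.843665) = 0.974639
Parallel (star tracker and reaction wheel): 1 − (1 − 0.887808)(1 − 0.878974) = 0.986422
Series ([0.974639], [0.986422], and sun sensor): 0.974639 × 0.986422 × 0.771052 = 0.7413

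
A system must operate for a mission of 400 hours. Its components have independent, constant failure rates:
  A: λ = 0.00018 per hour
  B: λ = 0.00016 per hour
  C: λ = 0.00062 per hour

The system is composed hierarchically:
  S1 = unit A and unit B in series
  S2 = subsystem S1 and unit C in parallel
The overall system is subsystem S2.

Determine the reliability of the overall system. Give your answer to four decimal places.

0.9721

R(A) = exp(−0.00018 × 400) = 0.930531
R(B) = exp(−0.00016 × 400) = 0.938005
R(C) = exp(−0.00062 × 400) = 0.780360
Series (A and B): 0.930531 × 0.938005 = 0.872843
Parallel ([0.872843] and C): 1 − (1 − 0.872843)(1 − 0.780360) = 0.9721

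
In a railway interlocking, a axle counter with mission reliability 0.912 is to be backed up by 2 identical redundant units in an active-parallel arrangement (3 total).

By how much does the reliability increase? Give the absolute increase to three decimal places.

0.087

R_before = 0.912
R_after = 1 − (1 − 0.912)^3 = 0.999
ΔR = 0.999 − 0.912 = 0.087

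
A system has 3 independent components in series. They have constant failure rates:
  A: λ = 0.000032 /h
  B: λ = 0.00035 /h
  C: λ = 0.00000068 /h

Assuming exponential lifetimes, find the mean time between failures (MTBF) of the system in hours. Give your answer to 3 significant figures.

Series of exponential components: λ_sys = Σ λ_i
λ_sys = 0.000032 + 0.00035 + 0.00000068 = 3.8268e-04 /h
MTBF = 1 / λ_sys = 2610 h

2610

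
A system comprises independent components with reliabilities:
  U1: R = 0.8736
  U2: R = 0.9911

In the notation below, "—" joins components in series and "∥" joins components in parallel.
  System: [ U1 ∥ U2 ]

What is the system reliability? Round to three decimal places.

Parallel (U1 and U2): 1 − (1 − 0.87360)(1 − 0.99110) = 0.999

0.999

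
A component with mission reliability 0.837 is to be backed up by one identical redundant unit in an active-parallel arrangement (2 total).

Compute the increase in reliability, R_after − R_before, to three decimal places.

0.136

R_before = 0.837
R_after = 1 − (1 − 0.837)^2 = 0.973
ΔR = 0.973 − 0.837 = 0.136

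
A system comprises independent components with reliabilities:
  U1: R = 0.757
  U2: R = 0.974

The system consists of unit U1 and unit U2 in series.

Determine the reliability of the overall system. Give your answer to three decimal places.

Series (U1 and U2): 0.75700 × 0.97400 = 0.737

0.737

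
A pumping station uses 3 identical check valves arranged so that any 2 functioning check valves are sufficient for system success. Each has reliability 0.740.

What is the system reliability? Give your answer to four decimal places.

R = Σ_{i=2}^{3} C(3,i) p^i (1−p)^{3−i} with p = 0.740
C(3,2)·0.740^2·0.260^1 = 0.427128
C(3,3)·0.740^3·0.260^0 = 0.405224
Sum = 0.8324

0.8324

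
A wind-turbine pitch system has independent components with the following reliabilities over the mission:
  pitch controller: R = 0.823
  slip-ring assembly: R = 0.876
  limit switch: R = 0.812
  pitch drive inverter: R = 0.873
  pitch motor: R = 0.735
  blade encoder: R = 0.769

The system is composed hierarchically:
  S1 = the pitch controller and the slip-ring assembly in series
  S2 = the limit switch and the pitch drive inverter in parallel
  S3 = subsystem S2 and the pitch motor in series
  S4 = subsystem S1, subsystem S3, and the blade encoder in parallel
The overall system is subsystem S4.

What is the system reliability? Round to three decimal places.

0.982

Series (pitch controller and slip-ring assembly): 0.82300 × 0.87600 = 0.72095
Parallel (limit switch and pitch drive inverter): 1 − (1 − 0.81200)(1 − 0.87300) = 0.97612
Series ([0.97612] and pitch motor): 0.97612 × 0.73500 = 0.71745
Parallel ([0.72095], [0.71745], and blade encoder): 1 − (1 − 0.72095)(1 − 0.71745)(1 − 0.76900) = 0.982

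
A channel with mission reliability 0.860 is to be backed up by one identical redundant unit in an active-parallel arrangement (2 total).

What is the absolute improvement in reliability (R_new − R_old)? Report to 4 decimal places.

0.1204

R_before = 0.860
R_after = 1 − (1 − 0.860)^2 = 0.9804
ΔR = 0.9804 − 0.860 = 0.1204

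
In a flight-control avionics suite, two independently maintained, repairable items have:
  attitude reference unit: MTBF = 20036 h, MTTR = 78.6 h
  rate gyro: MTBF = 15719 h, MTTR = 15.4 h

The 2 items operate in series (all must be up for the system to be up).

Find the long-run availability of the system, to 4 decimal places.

0.9951

A(attitude reference unit) = MTBF/(MTBF+MTTR) = 20036/(20036+78.6) = 0.996092
A(rate gyro) = MTBF/(MTBF+MTTR) = 15719/(15719+15.4) = 0.999021
Series availability: 0.996092 × 0.999021 = 0.9951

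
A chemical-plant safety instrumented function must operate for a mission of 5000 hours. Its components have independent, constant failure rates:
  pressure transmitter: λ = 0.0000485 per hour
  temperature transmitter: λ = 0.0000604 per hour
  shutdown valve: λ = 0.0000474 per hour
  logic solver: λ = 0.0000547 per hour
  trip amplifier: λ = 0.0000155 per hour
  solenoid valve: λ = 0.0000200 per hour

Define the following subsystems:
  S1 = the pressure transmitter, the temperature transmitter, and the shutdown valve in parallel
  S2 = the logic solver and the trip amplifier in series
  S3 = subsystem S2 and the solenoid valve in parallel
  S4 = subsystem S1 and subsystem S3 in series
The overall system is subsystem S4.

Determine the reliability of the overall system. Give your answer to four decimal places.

R(pressure transmitter) = exp(−0.0000485 × 5000) = 0.784664
R(temperature transmitter) = exp(−0.0000604 × 5000) = 0.739338
R(shutdown valve) = exp(−0.0000474 × 5000) = 0.788991
R(logic solver) = exp(−0.0000547 × 5000) = 0.760712
R(trip amplifier) = exp(−0.0000155 × 5000) = 0.925427
R(solenoid valve) = exp(−0.0000200 × 5000) = 0.904837
Parallel (pressure transmitter, temperature transmitter, and shutdown valve): 1 − (1 − 0.784664)(1 − 0.739338)(1 − 0.788991) = 0.988156
Series (logic solver and trip amplifier): 0.760712 × 0.925427 = 0.703983
Parallel ([0.703983] and solenoid valve): 1 − (1 − 0.703983)(1 − 0.904837) = 0.971830
Series ([0.988156] and [0.971830]): 0.988156 × 0.971830 = 0.9603

0.9603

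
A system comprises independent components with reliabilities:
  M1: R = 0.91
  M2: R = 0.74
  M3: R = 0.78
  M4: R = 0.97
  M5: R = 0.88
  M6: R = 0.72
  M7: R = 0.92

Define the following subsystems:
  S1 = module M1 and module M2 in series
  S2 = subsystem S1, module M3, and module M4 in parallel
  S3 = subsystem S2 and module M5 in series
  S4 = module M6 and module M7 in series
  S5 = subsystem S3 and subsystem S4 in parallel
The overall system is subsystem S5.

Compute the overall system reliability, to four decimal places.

Series (M1 and M2): 0.910000 × 0.740000 = 0.673400
Parallel ([0.673400], M3, and M4): 1 − (1 − 0.673400)(1 − 0.780000)(1 − 0.970000) = 0.997844
Series ([0.997844] and M5): 0.997844 × 0.880000 = 0.878103
Series (M6 and M7): 0.720000 × 0.920000 = 0.662400
Parallel ([0.878103] and [0.662400]): 1 − (1 − 0.878103)(1 − 0.662400) = 0.9588

0.9588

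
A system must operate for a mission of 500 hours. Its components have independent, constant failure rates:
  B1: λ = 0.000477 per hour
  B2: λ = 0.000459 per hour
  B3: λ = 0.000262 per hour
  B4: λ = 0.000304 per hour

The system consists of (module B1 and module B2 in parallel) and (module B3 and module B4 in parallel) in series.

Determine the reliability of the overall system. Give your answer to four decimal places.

0.9399

R(B1) = exp(−0.000477 × 500) = 0.787809
R(B2) = exp(−0.000459 × 500) = 0.794931
R(B3) = exp(−0.000262 × 500) = 0.877218
R(B4) = exp(−0.000304 × 500) = 0.858988
Parallel (B1 and B2): 1 − (1 − 0.787809)(1 − 0.794931) = 0.956486
Parallel (B3 and B4): 1 − (1 − 0.877218)(1 − 0.858988) = 0.982686
Series ([0.956486] and [0.982686]): 0.956486 × 0.982686 = 0.9399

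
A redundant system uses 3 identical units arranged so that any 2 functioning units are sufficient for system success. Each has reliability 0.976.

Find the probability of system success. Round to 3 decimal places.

R = Σ_{i=2}^{3} C(3,i) p^i (1−p)^{3−i} with p = 0.976
C(3,2)·0.976^2·0.024^1 = 0.06859
C(3,3)·0.976^3·0.024^0 = 0.92971
Sum = 0.998

0.998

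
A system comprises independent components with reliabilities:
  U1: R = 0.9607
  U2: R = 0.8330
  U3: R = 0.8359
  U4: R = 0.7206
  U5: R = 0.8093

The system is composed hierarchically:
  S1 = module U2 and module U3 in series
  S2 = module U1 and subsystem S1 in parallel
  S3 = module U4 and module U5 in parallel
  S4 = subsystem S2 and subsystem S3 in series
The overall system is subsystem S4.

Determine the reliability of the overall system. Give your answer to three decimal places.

Series (U2 and U3): 0.83300 × 0.83590 = 0.69630
Parallel (U1 and [0.69630]): 1 − (1 − 0.96070)(1 − 0.69630) = 0.98806
Parallel (U4 and U5): 1 − (1 − 0.72060)(1 − 0.80930) = 0.94672
Series ([0.98806] and [0.94672]): 0.98806 × 0.94672 = 0.935

0.935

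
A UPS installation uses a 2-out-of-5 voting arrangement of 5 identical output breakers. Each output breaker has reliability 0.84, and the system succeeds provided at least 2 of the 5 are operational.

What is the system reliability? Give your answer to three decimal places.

R = Σ_{i=2}^{5} C(5,i) p^i (1−p)^{5−i} with p = 0.84
C(5,2)·0.84^2·0.16^3 = 0.02890
C(5,3)·0.84^3·0.16^2 = 0.15173
C(5,4)·0.84^4·0.16^1 = 0.39830
C(5,5)·0.84^5·0.16^0 = 0.41821
Sum = 0.997

0.997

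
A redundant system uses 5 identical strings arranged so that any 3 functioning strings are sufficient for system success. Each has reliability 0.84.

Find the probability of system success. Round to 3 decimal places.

R = Σ_{i=3}^{5} C(5,i) p^i (1−p)^{5−i} with p = 0.84
C(5,3)·0.84^3·0.16^2 = 0.15173
C(5,4)·0.84^4·0.16^1 = 0.39830
C(5,5)·0.84^5·0.16^0 = 0.41821
Sum = 0.968

0.968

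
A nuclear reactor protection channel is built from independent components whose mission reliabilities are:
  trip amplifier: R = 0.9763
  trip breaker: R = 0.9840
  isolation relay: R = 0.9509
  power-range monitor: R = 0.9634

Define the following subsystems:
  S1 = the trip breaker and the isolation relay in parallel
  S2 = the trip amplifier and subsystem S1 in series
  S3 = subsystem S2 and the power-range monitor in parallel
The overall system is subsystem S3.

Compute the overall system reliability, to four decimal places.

Parallel (trip breaker and isolation relay): 1 − (1 − 0.984000)(1 − 0.950900) = 0.999214
Series (trip amplifier and [0.999214]): 0.976300 × 0.999214 = 0.975533
Parallel ([0.975533] and power-range monitor): 1 − (1 − 0.975533)(1 − 0.963400) = 0.9991

0.9991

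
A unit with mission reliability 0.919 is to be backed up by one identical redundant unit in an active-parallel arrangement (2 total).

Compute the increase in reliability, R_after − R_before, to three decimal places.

R_before = 0.919
R_after = 1 − (1 − 0.919)^2 = 0.993
ΔR = 0.993 − 0.919 = 0.074

0.074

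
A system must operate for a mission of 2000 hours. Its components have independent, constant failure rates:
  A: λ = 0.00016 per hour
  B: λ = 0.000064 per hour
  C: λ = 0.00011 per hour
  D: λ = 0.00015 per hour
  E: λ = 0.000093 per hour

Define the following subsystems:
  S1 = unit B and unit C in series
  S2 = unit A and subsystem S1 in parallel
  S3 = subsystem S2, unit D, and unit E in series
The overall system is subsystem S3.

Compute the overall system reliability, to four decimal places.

0.5656

R(A) = exp(−0.00016 × 2000) = 0.726149
R(B) = exp(−0.000064 × 2000) = 0.879853
R(C) = exp(−0.00011 × 2000) = 0.802519
R(D) = exp(−0.00015 × 2000) = 0.740818
R(E) = exp(−0.000093 × 2000) = 0.830274
Series (B and C): 0.879853 × 0.802519 = 0.706099
Parallel (A and [0.706099]): 1 − (1 − 0.726149)(1 − 0.706099) = 0.919515
Series ([0.919515], D, and E): 0.919515 × 0.740818 × 0.830274 = 0.5656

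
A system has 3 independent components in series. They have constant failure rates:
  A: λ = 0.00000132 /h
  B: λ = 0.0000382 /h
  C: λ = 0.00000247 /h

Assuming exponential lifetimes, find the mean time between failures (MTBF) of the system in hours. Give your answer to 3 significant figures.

23800

Series of exponential components: λ_sys = Σ λ_i
λ_sys = 0.00000132 + 0.0000382 + 0.00000247 = 4.1990e-05 /h
MTBF = 1 / λ_sys = 23800 h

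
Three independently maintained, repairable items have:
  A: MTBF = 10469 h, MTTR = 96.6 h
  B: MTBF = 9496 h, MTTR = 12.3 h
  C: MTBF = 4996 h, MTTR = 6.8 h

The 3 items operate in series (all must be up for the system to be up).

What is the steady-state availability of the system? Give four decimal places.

0.9882

A(A) = MTBF/(MTBF+MTTR) = 10469/(10469+96.6) = 0.990857
A(B) = MTBF/(MTBF+MTTR) = 9496/(9496+12.3) = 0.998706
A(C) = MTBF/(MTBF+MTTR) = 4996/(4996+6.8) = 0.998641
Series availability: 0.990857 × 0.998706 × 0.998641 = 0.9882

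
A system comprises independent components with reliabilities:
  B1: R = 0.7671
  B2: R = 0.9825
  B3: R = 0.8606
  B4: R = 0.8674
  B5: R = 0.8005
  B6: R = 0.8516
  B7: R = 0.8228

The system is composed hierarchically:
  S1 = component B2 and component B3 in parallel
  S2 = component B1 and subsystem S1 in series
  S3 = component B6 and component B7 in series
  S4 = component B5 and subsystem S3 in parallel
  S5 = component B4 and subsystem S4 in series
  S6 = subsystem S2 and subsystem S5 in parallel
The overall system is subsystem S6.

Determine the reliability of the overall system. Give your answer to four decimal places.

0.9567

Parallel (B2 and B3): 1 − (1 − 0.982500)(1 − 0.860600) = 0.997561
Series (B1 and [0.997561]): 0.767100 × 0.997561 = 0.765229
Series (B6 and B7): 0.851600 × 0.822800 = 0.700696
Parallel (B5 and [0.700696]): 1 − (1 − 0.800500)(1 − 0.700696) = 0.940289
Series (B4 and [0.940289]): 0.867400 × 0.940289 = 0.815607
Parallel ([0.765229] and [0.815607]): 1 − (1 − 0.765229)(1 − 0.815607) = 0.9567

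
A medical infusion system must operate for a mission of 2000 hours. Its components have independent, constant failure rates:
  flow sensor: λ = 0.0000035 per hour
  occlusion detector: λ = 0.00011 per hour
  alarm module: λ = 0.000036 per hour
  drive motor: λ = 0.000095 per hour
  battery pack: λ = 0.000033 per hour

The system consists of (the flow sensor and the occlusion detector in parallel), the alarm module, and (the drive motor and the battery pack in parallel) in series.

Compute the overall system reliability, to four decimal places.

R(flow sensor) = exp(−0.0000035 × 2000) = 0.993024
R(occlusion detector) = exp(−0.00011 × 2000) = 0.802519
R(alarm module) = exp(−0.000036 × 2000) = 0.930531
R(drive motor) = exp(−0.000095 × 2000) = 0.826959
R(battery pack) = exp(−0.000033 × 2000) = 0.936131
Parallel (flow sensor and occlusion detector): 1 − (1 − 0.993024)(1 − 0.802519) = 0.998622
Parallel (drive motor and battery pack): 1 − (1 − 0.826959)(1 − 0.936131) = 0.988948
Series ([0.998622], alarm module, and [0.988948]): 0.998622 × 0.930531 × 0.988948 = 0.9190

0.9190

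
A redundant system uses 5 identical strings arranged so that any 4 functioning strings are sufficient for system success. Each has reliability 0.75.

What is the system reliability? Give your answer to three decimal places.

0.633

R = Σ_{i=4}^{5} C(5,i) p^i (1−p)^{5−i} with p = 0.75
C(5,4)·0.75^4·0.25^1 = 0.39551
C(5,5)·0.75^5·0.25^0 = 0.23730
Sum = 0.633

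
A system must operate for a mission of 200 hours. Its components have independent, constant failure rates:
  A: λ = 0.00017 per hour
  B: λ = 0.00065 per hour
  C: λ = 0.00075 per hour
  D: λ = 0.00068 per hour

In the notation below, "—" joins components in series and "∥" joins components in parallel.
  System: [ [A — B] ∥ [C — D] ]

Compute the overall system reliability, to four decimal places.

0.9624

R(A) = exp(−0.00017 × 200) = 0.966572
R(B) = exp(−0.00065 × 200) = 0.878095
R(C) = exp(−0.00075 × 200) = 0.860708
R(D) = exp(−0.00068 × 200) = 0.872843
Series (A and B): 0.966572 × 0.878095 = 0.848742
Series (C and D): 0.860708 × 0.872843 = 0.751263
Parallel ([0.848742] and [0.751263]): 1 − (1 − 0.848742)(1 − 0.751263) = 0.9624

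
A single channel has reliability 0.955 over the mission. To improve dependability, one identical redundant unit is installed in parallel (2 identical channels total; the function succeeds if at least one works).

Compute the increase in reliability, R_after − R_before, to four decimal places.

0.0430

R_before = 0.955
R_after = 1 − (1 − 0.955)^2 = 0.9980
ΔR = 0.9980 − 0.955 = 0.0430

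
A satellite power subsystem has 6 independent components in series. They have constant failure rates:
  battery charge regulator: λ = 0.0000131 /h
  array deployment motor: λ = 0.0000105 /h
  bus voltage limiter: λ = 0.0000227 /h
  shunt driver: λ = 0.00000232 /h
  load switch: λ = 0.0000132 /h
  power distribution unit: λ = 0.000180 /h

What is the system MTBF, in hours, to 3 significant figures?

4140

Series of exponential components: λ_sys = Σ λ_i
λ_sys = 0.0000131 + 0.0000105 + 0.0000227 + 0.00000232 + 0.0000132 + 0.000180 = 2.4182e-04 /h
MTBF = 1 / λ_sys = 4140 h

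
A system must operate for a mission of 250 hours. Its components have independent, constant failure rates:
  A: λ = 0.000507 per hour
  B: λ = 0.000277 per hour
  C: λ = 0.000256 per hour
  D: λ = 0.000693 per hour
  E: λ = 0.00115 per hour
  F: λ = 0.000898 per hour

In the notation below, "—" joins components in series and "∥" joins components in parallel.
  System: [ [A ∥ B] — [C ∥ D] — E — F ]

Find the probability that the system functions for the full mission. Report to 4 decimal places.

0.5887

R(A) = exp(−0.000507 × 250) = 0.880954
R(B) = exp(−0.000277 × 250) = 0.933093
R(C) = exp(−0.000256 × 250) = 0.938005
R(D) = exp(−0.000693 × 250) = 0.840927
R(E) = exp(−0.00115 × 250) = 0.750137
R(F) = exp(−0.000898 × 250) = 0.798916
Parallel (A and B): 1 − (1 − 0.880954)(1 − 0.933093) = 0.992035
Parallel (C and D): 1 − (1 − 0.938005)(1 − 0.840927) = 0.990138
Series ([0.992035], [0.990138], E, and F): 0.992035 × 0.990138 × 0.750137 × 0.798916 = 0.5887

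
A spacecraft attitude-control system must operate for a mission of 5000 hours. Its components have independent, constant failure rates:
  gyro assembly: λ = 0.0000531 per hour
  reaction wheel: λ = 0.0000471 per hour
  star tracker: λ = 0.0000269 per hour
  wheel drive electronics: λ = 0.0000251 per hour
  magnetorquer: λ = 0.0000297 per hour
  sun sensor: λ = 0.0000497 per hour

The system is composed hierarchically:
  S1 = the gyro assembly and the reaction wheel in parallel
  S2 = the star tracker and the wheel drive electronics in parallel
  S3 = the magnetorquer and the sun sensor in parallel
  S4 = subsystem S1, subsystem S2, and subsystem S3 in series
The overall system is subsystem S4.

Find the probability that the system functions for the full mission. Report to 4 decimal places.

0.9085

R(gyro assembly) = exp(−0.0000531 × 5000) = 0.766822
R(reaction wheel) = exp(−0.0000471 × 5000) = 0.790176
R(star tracker) = exp(−0.0000269 × 5000) = 0.874153
R(wheel drive electronics) = exp(−0.0000251 × 5000) = 0.882056
R(magnetorquer) = exp(−0.0000297 × 5000) = 0.862000
R(sun sensor) = exp(−0.0000497 × 5000) = 0.779970
Parallel (gyro assembly and reaction wheel): 1 − (1 − 0.766822)(1 − 0.790176) = 0.951074
Parallel (star tracker and wheel drive electronics): 1 − (1 − 0.874153)(1 − 0.882056) = 0.985157
Parallel (magnetorquer and sun sensor): 1 − (1 − 0.862000)(1 − 0.779970) = 0.969636
Series ([0.951074], [0.985157], and [0.969636]): 0.951074 × 0.985157 × 0.969636 = 0.9085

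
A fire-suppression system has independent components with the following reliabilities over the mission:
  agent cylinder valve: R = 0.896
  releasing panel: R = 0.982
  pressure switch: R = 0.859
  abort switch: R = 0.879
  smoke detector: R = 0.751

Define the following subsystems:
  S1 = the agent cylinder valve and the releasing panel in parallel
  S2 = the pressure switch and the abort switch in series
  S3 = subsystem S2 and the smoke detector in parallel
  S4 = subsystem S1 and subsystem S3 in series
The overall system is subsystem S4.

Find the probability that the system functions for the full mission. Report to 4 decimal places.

Parallel (agent cylinder valve and releasing panel): 1 − (1 − 0.896000)(1 − 0.982000) = 0.998128
Series (pressure switch and abort switch): 0.859000 × 0.879000 = 0.755061
Parallel ([0.755061] and smoke detector): 1 − (1 − 0.755061)(1 − 0.751000) = 0.939010
Series ([0.998128] and [0.939010]): 0.998128 × 0.939010 = 0.9373

0.9373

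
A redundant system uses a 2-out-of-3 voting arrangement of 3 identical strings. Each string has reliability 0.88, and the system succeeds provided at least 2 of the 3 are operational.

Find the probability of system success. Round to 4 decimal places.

0.9603

R = Σ_{i=2}^{3} C(3,i) p^i (1−p)^{3−i} with p = 0.88
C(3,2)·0.88^2·0.12^1 = 0.278784
C(3,3)·0.88^3·0.12^0 = 0.681472
Sum = 0.9603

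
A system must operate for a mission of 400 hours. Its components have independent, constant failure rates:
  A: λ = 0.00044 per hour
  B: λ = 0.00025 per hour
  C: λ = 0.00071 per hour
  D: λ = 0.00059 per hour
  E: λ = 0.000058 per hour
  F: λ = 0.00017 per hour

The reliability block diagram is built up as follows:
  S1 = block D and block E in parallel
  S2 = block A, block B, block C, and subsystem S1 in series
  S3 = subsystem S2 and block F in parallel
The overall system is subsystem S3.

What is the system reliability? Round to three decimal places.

R(A) = exp(−0.00044 × 400) = 0.83862
R(B) = exp(−0.00025 × 400) = 0.90484
R(C) = exp(−0.00071 × 400) = 0.75277
R(D) = exp(−0.00059 × 400) = 0.78978
R(E) = exp(−0.000058 × 400) = 0.97707
R(F) = exp(−0.00017 × 400) = 0.93426
Parallel (D and E): 1 − (1 − 0.78978)(1 − 0.97707) = 0.99518
Series (A, B, C, and [0.99518]): 0.83862 × 0.90484 × 0.75277 × 0.99518 = 0.56846
Parallel ([0.56846] and F): 1 − (1 − 0.56846)(1 − 0.93426) = 0.972

0.972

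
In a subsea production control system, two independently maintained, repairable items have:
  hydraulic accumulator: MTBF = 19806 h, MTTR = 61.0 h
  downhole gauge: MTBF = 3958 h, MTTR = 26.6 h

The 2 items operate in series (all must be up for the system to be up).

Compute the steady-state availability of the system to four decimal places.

A(hydraulic accumulator) = MTBF/(MTBF+MTTR) = 19806/(19806+61.0) = 0.996930
A(downhole gauge) = MTBF/(MTBF+MTTR) = 3958/(3958+26.6) = 0.993324
Series availability: 0.996930 × 0.993324 = 0.9903

0.9903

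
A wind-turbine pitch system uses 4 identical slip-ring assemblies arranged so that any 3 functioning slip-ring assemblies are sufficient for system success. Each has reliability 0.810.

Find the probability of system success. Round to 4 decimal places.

R = Σ_{i=3}^{4} C(4,i) p^i (1−p)^{4−i} with p = 0.810
C(4,3)·0.810^3·0.190^1 = 0.403895
C(4,4)·0.810^4·0.190^0 = 0.430467
Sum = 0.8344

0.8344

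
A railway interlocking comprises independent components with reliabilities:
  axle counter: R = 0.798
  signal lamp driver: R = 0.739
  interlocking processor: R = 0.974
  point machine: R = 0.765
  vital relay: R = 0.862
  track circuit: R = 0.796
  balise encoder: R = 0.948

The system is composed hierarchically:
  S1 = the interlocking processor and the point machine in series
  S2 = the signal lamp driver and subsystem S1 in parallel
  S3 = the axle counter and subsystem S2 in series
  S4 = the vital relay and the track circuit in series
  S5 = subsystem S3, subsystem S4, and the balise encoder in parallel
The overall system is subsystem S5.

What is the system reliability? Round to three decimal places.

0.996

Series (interlocking processor and point machine): 0.97400 × 0.76500 = 0.74511
Parallel (signal lamp driver and [0.74511]): 1 − (1 − 0.73900)(1 − 0.74511) = 0.93347
Series (axle counter and [0.93347]): 0.79800 × 0.93347 = 0.74491
Series (vital relay and track circuit): 0.86200 × 0.79600 = 0.68615
Parallel ([0.74491], [0.68615], and balise encoder): 1 − (1 − 0.74491)(1 − 0.68615)(1 − 0.94800) = 0.996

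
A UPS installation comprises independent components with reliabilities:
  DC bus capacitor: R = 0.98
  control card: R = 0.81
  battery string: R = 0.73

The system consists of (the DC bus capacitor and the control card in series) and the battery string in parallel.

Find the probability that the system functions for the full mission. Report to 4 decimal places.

0.9443

Series (DC bus capacitor and control card): 0.980000 × 0.810000 = 0.793800
Parallel ([0.793800] and battery string): 1 − (1 − 0.793800)(1 − 0.730000) = 0.9443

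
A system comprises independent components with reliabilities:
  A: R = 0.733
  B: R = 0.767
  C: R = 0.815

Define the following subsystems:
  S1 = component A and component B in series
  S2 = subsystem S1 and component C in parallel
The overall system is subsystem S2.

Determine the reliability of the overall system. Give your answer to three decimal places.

Series (A and B): 0.73300 × 0.76700 = 0.56221
Parallel ([0.56221] and C): 1 − (1 − 0.56221)(1 − 0.81500) = 0.919

0.919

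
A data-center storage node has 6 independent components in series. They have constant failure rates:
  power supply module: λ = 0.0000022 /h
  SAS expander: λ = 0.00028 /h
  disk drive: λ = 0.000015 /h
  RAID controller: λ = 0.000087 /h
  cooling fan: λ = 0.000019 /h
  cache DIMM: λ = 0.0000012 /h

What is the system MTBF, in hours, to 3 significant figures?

2470

Series of exponential components: λ_sys = Σ λ_i
λ_sys = 0.0000022 + 0.00028 + 0.000015 + 0.000087 + 0.000019 + 0.0000012 = 4.0440e-04 /h
MTBF = 1 / λ_sys = 2470 h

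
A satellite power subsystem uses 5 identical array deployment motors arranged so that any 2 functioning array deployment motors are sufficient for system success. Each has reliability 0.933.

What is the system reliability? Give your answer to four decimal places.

R = Σ_{i=2}^{5} C(5,i) p^i (1−p)^{5−i} with p = 0.933
C(5,2)·0.933^2·0.067^3 = 0.002618
C(5,3)·0.933^3·0.067^2 = 0.036458
C(5,4)·0.933^4·0.067^1 = 0.253847
C(5,5)·0.933^5·0.067^0 = 0.706982
Sum = 0.9999

0.9999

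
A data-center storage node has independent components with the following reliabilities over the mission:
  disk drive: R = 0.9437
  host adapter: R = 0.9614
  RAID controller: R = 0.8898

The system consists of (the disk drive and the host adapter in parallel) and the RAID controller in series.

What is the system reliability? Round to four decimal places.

0.8879

Parallel (disk drive and host adapter): 1 − (1 − 0.943700)(1 − 0.961400) = 0.997827
Series ([0.997827] and RAID controller): 0.997827 × 0.889800 = 0.8879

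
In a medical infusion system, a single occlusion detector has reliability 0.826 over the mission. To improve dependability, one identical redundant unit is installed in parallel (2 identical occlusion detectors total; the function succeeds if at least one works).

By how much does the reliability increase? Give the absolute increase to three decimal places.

0.144

R_before = 0.826
R_after = 1 − (1 − 0.826)^2 = 0.970
ΔR = 0.970 − 0.826 = 0.144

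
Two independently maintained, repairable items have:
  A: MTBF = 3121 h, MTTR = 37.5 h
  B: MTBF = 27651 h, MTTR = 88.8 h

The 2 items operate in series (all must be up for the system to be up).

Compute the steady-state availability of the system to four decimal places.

0.9850

A(A) = MTBF/(MTBF+MTTR) = 3121/(3121+37.5) = 0.988127
A(B) = MTBF/(MTBF+MTTR) = 27651/(27651+88.8) = 0.996799
Series availability: 0.988127 × 0.996799 = 0.9850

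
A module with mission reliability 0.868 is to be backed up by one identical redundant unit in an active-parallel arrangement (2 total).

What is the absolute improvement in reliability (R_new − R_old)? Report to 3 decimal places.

R_before = 0.868
R_after = 1 − (1 − 0.868)^2 = 0.983
ΔR = 0.983 − 0.868 = 0.115

0.115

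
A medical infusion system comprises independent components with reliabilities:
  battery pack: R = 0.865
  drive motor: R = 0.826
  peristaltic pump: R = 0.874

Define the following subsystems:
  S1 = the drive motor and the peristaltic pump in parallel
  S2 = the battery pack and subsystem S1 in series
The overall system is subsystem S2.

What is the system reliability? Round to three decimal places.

Parallel (drive motor and peristaltic pump): 1 − (1 − 0.82600)(1 − 0.87400) = 0.97808
Series (battery pack and [0.97808]): 0.86500 × 0.97808 = 0.846

0.846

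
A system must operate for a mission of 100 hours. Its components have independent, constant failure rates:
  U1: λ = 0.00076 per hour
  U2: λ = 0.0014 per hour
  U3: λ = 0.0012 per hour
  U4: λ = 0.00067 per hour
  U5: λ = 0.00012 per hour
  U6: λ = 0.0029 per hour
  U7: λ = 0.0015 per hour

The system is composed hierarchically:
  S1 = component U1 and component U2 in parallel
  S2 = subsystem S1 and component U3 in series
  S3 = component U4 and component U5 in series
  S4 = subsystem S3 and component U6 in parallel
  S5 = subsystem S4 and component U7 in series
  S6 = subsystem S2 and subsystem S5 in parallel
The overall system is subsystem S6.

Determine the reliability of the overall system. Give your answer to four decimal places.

0.9811

R(U1) = exp(−0.00076 × 100) = 0.926816
R(U2) = exp(−0.0014 × 100) = 0.869358
R(U3) = exp(−0.0012 × 100) = 0.886920
R(U4) = exp(−0.00067 × 100) = 0.935195
R(U5) = exp(−0.00012 × 100) = 0.988072
R(U6) = exp(−0.0029 × 100) = 0.748264
R(U7) = exp(−0.0015 × 100) = 0.860708
Parallel (U1 and U2): 1 − (1 − 0.926816)(1 − 0.869358) = 0.990439
Series ([0.990439] and U3): 0.990439 × 0.886920 = 0.878440
Series (U4 and U5): 0.935195 × 0.988072 = 0.924040
Parallel ([0.924040] and U6): 1 − (1 − 0.924040)(1 − 0.748264) = 0.980878
Series ([0.980878] and U7): 0.980878 × 0.860708 = 0.844250
Parallel ([0.878440] and [0.844250]): 1 − (1 − 0.878440)(1 − 0.844250) = 0.9811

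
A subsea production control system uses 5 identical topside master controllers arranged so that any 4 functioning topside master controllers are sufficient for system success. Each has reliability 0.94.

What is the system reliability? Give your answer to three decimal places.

R = Σ_{i=4}^{5} C(5,i) p^i (1−p)^{5−i} with p = 0.94
C(5,4)·0.94^4·0.06^1 = 0.23422
C(5,5)·0.94^5·0.06^0 = 0.73390
Sum = 0.968

0.968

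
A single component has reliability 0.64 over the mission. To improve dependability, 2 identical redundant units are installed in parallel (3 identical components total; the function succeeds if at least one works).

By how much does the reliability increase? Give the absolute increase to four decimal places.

0.3133

R_before = 0.64
R_after = 1 − (1 − 0.64)^3 = 0.9533
ΔR = 0.9533 − 0.64 = 0.3133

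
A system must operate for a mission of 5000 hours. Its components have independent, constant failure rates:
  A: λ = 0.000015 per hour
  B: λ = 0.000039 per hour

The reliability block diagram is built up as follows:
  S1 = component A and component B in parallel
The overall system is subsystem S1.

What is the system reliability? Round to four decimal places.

R(A) = exp(−0.000015 × 5000) = 0.927743
R(B) = exp(−0.000039 × 5000) = 0.822835
Parallel (A and B): 1 − (1 − 0.927743)(1 − 0.822835) = 0.9872

0.9872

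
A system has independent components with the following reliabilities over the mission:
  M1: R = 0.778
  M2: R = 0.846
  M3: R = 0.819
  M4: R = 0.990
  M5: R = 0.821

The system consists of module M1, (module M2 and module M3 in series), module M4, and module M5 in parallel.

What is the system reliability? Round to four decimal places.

0.9999

Series (M2 and M3): 0.846000 × 0.819000 = 0.692874
Parallel (M1, [0.692874], M4, and M5): 1 − (1 − 0.778000)(1 − 0.692874)(1 − 0.990000)(1 − 0.821000) = 0.9999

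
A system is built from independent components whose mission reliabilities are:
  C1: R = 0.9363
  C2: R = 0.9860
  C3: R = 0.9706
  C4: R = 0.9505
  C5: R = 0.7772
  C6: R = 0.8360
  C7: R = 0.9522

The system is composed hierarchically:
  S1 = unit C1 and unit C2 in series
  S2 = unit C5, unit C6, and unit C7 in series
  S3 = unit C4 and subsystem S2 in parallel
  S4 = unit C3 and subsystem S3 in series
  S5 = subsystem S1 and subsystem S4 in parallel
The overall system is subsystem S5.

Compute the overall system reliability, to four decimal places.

Series (C1 and C2): 0.936300 × 0.986000 = 0.923192
Series (C5, C6, and C7): 0.777200 × 0.836000 × 0.952200 = 0.618682
Parallel (C4 and [0.618682]): 1 − (1 − 0.950500)(1 − 0.618682) = 0.981125
Series (C3 and [0.981125]): 0.970600 × 0.981125 = 0.952280
Parallel ([0.923192] and [0.952280]): 1 − (1 − 0.923192)(1 − 0.952280) = 0.9963

0.9963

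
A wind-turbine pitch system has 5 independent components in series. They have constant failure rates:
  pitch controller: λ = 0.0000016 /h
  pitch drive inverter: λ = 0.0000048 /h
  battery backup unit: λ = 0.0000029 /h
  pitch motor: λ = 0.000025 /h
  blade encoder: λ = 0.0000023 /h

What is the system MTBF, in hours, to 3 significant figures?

27300

Series of exponential components: λ_sys = Σ λ_i
λ_sys = 0.0000016 + 0.0000048 + 0.0000029 + 0.000025 + 0.0000023 = 3.6600e-05 /h
MTBF = 1 / λ_sys = 27300 h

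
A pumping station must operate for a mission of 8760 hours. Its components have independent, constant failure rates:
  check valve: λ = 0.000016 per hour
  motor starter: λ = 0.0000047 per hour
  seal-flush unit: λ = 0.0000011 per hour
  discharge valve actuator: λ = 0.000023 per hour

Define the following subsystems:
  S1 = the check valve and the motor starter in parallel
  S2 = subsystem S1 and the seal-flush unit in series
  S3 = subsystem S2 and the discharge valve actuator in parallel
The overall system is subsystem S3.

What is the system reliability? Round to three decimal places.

0.997

R(check valve) = exp(−0.000016 × 8760) = 0.86922
R(motor starter) = exp(−0.0000047 × 8760) = 0.95966
R(seal-flush unit) = exp(−0.0000011 × 8760) = 0.99041
R(discharge valve actuator) = exp(−0.000023 × 8760) = 0.81752
Parallel (check valve and motor starter): 1 − (1 − 0.86922)(1 − 0.95966) = 0.99472
Series ([0.99472] and seal-flush unit): 0.99472 × 0.99041 = 0.98518
Parallel ([0.98518] and discharge valve actuator): 1 − (1 − 0.98518)(1 − 0.81752) = 0.997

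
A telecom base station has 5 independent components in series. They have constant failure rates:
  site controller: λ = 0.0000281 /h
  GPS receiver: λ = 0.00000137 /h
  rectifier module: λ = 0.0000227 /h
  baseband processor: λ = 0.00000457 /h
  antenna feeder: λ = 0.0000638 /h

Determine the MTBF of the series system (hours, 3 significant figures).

8300

Series of exponential components: λ_sys = Σ λ_i
λ_sys = 0.0000281 + 0.00000137 + 0.0000227 + 0.00000457 + 0.0000638 = 1.2054e-04 /h
MTBF = 1 / λ_sys = 8300 h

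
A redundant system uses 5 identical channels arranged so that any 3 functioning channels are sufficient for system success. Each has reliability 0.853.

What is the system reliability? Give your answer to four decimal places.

0.9748

R = Σ_{i=3}^{5} C(5,i) p^i (1−p)^{5−i} with p = 0.853
C(5,3)·0.853^3·0.147^2 = 0.134116
C(5,4)·0.853^4·0.147^1 = 0.389120
C(5,5)·0.853^5·0.147^0 = 0.451591
Sum = 0.9748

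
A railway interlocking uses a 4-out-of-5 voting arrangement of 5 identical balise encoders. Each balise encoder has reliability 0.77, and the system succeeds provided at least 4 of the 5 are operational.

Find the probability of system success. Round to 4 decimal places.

0.6749

R = Σ_{i=4}^{5} C(5,i) p^i (1−p)^{5−i} with p = 0.77
C(5,4)·0.77^4·0.23^1 = 0.404260
C(5,5)·0.77^5·0.23^0 = 0.270678
Sum = 0.6749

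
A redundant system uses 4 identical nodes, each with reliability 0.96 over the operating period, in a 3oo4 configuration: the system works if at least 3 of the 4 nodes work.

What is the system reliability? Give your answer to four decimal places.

0.9909

R = Σ_{i=3}^{4} C(4,i) p^i (1−p)^{4−i} with p = 0.96
C(4,3)·0.96^3·0.04^1 = 0.141558
C(4,4)·0.96^4·0.04^0 = 0.849347
Sum = 0.9909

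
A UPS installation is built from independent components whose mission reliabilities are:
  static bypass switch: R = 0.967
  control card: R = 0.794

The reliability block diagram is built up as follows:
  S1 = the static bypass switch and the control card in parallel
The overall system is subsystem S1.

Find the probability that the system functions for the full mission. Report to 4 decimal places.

Parallel (static bypass switch and control card): 1 − (1 − 0.967000)(1 − 0.794000) = 0.9932

0.9932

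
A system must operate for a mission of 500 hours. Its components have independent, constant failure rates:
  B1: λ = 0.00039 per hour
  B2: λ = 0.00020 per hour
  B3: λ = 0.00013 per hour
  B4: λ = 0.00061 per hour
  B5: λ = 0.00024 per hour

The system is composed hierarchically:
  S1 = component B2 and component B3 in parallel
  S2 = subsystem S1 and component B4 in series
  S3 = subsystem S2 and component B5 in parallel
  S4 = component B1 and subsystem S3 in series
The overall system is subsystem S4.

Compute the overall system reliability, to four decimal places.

0.7980

R(B1) = exp(−0.00039 × 500) = 0.822835
R(B2) = exp(−0.00020 × 500) = 0.904837
R(B3) = exp(−0.00013 × 500) = 0.937067
R(B4) = exp(−0.00061 × 500) = 0.737123
R(B5) = exp(−0.00024 × 500) = 0.886920
Parallel (B2 and B3): 1 − (1 − 0.904837)(1 − 0.937067) = 0.994011
Series ([0.994011] and B4): 0.994011 × 0.737123 = 0.732708
Parallel ([0.732708] and B5): 1 − (1 − 0.732708)(1 − 0.886920) = 0.969775
Series (B1 and [0.969775]): 0.822835 × 0.969775 = 0.7980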